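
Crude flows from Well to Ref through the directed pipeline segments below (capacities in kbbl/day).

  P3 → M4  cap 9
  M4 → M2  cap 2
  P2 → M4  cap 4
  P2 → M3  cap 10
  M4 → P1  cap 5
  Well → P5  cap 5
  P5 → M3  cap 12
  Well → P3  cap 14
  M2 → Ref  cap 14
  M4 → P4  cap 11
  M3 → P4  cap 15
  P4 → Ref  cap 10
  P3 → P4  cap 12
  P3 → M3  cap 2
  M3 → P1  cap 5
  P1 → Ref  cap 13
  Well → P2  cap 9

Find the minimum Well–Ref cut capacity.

22

Augment Well→P3→P4→Ref: bottleneck 10, flow now 10.
Augment Well→P5→M3→P1→Ref: bottleneck 5, flow now 15.
Augment Well→P3→M4→P1→Ref: bottleneck 4, flow now 19.
Augment Well→P2→M4→P1→Ref: bottleneck 1, flow now 20.
Augment Well→P2→M4→M2→Ref: bottleneck 2, flow now 22.
No augmenting path remains; maximum flow = 22.
By max-flow min-cut, the minimum cut capacity equals the max flow.
In the residual graph, reachable from Well: {Well, P5, P3, P2, M4, M3, P4}.
Min-cut edges: M4→P1 (5), M4→M2 (2), M3→P1 (5), P4→Ref (10); capacity 5 + 2 + 5 + 10 = 22.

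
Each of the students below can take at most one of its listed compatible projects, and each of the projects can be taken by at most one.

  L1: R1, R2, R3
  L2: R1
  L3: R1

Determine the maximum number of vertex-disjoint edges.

2

Unit-capacity flow: source→left, listed edges, right→sink; max matching = max flow.
Augmenting path L1→R1 (+1); matched 1.
Augmenting path L2→R1→L1→R2 (+1); matched 2.
No augmenting path remains; maximum matching = 2.
König certificate: {L1, R1} is a vertex cover of size 2 (every listed pair touches it), so no matching can be larger.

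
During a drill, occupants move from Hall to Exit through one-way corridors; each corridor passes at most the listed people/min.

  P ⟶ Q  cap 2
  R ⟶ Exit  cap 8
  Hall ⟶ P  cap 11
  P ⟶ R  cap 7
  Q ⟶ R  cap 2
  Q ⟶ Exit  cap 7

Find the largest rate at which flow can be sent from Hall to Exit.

Augment Hall→P→Q→Exit: bottleneck 2, flow now 2.
Augment Hall→P→R→Exit: bottleneck 7, flow now 9.
No augmenting path remains; maximum flow = 9.
In the residual graph, reachable from Hall: {Hall, P}.
Min-cut edges: P→Q (2), P→R (7); capacity 2 + 7 = 9.
This cut is saturated, so no flow can exceed 9.

9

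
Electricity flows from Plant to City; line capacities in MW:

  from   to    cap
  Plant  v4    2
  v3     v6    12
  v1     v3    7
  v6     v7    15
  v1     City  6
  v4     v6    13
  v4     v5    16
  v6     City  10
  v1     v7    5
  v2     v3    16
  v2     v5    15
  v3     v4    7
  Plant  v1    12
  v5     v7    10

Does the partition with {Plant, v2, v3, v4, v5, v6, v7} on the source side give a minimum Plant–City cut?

No — its capacity is 22, but the minimum cut has capacity 14.

Given cut capacity: 12 + 10 = 22.
Augment Plant→v1→City: bottleneck 6, flow now 6.
Augment Plant→v4→v6→City: bottleneck 2, flow now 8.
Augment Plant→v1→v3→v6→City: bottleneck 6, flow now 14.
No augmenting path remains; maximum flow = 14.
In the residual graph, reachable from Plant: {Plant}.
Min-cut edges: Plant→v1 (12), Plant→v4 (2); capacity 12 + 2 = 14.
Cut capacity 22 exceeds the max flow 14, so it is not minimum.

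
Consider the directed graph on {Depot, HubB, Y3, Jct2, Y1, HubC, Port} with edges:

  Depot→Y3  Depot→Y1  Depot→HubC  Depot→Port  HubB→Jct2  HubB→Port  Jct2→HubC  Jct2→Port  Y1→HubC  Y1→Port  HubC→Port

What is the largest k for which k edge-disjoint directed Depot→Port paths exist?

3

Assign every edge capacity 1; by Menger, the answer equals the max flow.
Path Depot→Port (+1); total 1.
Path Depot→Y1→Port (+1); total 2.
Path Depot→HubC→Port (+1); total 3.
No residual Depot→Port path; max flow = 3.
Certifying cut of size 3: {Depot→HubC, Depot→Port, Depot→Y1}.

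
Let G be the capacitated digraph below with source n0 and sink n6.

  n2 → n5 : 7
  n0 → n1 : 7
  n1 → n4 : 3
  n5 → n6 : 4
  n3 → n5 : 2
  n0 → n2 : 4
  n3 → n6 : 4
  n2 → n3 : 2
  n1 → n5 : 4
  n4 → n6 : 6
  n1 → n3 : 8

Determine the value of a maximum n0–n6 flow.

11

Augment n0→n1→n3→n6: bottleneck 4, flow now 4.
Augment n0→n1→n4→n6: bottleneck 3, flow now 7.
Augment n0→n2→n5→n6: bottleneck 4, flow now 11.
No augmenting path remains; maximum flow = 11.
In the residual graph, reachable from n0: {n0}.
Min-cut edges: n0→n1 (7), n0→n2 (4); capacity 7 + 4 = 11.
This cut is saturated, so no flow can exceed 11.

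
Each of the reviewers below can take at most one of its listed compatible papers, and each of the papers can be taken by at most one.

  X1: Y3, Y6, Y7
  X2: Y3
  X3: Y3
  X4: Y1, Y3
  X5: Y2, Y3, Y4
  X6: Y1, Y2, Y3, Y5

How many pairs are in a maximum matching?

5

Unit-capacity flow: source→left, listed edges, right→sink; max matching = max flow.
Augmenting path X1→Y3 (+1); matched 1.
Augmenting path X4→Y1 (+1); matched 2.
Augmenting path X5→Y2 (+1); matched 3.
Augmenting path X6→Y5 (+1); matched 4.
Augmenting path X2→Y3→X1→Y6 (+1); matched 5.
No augmenting path remains; maximum matching = 5.
König certificate: {X1, X4, X5, X6, Y3} is a vertex cover of size 5 (every listed pair touches it), so no matching can be larger.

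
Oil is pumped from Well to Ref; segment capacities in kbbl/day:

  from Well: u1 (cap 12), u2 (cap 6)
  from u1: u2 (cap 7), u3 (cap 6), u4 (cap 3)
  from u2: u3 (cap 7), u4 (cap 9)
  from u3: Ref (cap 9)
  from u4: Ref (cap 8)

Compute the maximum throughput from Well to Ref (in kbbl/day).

Augment Well→u1→u3→Ref: bottleneck 6, flow now 6.
Augment Well→u1→u4→Ref: bottleneck 3, flow now 9.
Augment Well→u2→u3→Ref: bottleneck 3, flow now 12.
Augment Well→u2→u4→Ref: bottleneck 3, flow now 15.
Augment Well→u1→u2→u4→Ref: bottleneck 2, flow now 17.
No augmenting path remains; maximum flow = 17.
In the residual graph, reachable from Well: {Well, u1, u2, u3, u4}.
Min-cut edges: u3→Ref (9), u4→Ref (8); capacity 9 + 8 = 17.
This cut is saturated, so no flow can exceed 17.

17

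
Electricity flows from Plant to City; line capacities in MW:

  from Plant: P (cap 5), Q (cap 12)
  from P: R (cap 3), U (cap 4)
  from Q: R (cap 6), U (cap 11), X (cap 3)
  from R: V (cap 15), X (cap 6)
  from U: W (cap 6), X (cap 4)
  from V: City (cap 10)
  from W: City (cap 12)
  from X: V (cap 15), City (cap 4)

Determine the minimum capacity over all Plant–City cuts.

Augment Plant→Q→X→City: bottleneck 3, flow now 3.
Augment Plant→P→R→V→City: bottleneck 3, flow now 6.
Augment Plant→P→U→W→City: bottleneck 2, flow now 8.
Augment Plant→Q→R→V→City: bottleneck 6, flow now 14.
Augment Plant→Q→U→W→City: bottleneck 3, flow now 17.
No augmenting path remains; maximum flow = 17.
By max-flow min-cut, the minimum cut capacity equals the max flow.
In the residual graph, reachable from Plant: {Plant}.
Min-cut edges: Plant→P (5), Plant→Q (12); capacity 5 + 12 = 17.

17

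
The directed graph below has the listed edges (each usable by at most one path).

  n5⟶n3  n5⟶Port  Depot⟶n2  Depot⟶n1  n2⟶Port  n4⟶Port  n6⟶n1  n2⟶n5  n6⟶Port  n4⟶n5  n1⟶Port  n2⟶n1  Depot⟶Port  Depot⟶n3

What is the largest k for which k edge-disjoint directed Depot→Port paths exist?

3

Assign every edge capacity 1; by Menger, the answer equals the max flow.
Path Depot→Port (+1); total 1.
Path Depot→n1→Port (+1); total 2.
Path Depot→n2→Port (+1); total 3.
No residual Depot→Port path; max flow = 3.
Certifying cut of size 3: {Depot→Port, Depot→n1, Depot→n2}.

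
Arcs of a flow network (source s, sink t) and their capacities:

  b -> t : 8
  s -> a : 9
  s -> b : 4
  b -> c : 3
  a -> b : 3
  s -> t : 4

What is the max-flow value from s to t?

Augment s→t: bottleneck 4, flow now 4.
Augment s→b→t: bottleneck 4, flow now 8.
Augment s→a→b→t: bottleneck 3, flow now 11.
No augmenting path remains; maximum flow = 11.
In the residual graph, reachable from s: {s, a}.
Min-cut edges: s→b (4), s→t (4), a→b (3); capacity 4 + 4 + 3 = 11.
This cut is saturated, so no flow can exceed 11.

11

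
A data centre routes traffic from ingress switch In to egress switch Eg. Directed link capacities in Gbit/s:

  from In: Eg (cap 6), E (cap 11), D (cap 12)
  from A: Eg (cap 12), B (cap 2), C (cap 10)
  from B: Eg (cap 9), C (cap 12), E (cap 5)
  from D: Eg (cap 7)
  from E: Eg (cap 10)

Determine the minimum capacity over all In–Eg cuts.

23

Augment In→Eg: bottleneck 6, flow now 6.
Augment In→D→Eg: bottleneck 7, flow now 13.
Augment In→E→Eg: bottleneck 10, flow now 23.
No augmenting path remains; maximum flow = 23.
By max-flow min-cut, the minimum cut capacity equals the max flow.
In the residual graph, reachable from In: {In, D, E}.
Min-cut edges: In→Eg (6), D→Eg (7), E→Eg (10); capacity 6 + 7 + 10 = 23.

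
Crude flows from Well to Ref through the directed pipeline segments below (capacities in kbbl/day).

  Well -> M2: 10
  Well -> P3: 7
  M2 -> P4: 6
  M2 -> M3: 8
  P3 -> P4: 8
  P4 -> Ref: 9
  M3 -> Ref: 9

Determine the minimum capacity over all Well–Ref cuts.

Augment Well→M2→P4→Ref: bottleneck 6, flow now 6.
Augment Well→M2→M3→Ref: bottleneck 4, flow now 10.
Augment Well→P3→P4→Ref: bottleneck 3, flow now 13.
Augment Well→P3→P4→M2→M3→Ref: bottleneck 4, flow now 17. (uses reverse residual edge)
No augmenting path remains; maximum flow = 17.
By max-flow min-cut, the minimum cut capacity equals the max flow.
In the residual graph, reachable from Well: {Well}.
Min-cut edges: Well→M2 (10), Well→P3 (7); capacity 10 + 7 = 17.

17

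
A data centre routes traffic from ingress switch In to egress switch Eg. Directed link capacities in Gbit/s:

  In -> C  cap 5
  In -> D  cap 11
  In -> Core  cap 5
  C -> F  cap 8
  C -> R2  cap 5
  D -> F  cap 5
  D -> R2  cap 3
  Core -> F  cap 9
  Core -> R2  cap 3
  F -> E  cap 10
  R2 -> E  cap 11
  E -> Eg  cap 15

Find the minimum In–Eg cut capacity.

Augment In→C→F→E→Eg: bottleneck 5, flow now 5.
Augment In→D→F→E→Eg: bottleneck 5, flow now 10.
Augment In→D→R2→E→Eg: bottleneck 3, flow now 13.
Augment In→Core→R2→E→Eg: bottleneck 2, flow now 15.
No augmenting path remains; maximum flow = 15.
By max-flow min-cut, the minimum cut capacity equals the max flow.
In the residual graph, reachable from In: {In, C, D, Core, F, R2, E}.
Min-cut edges: E→Eg (15); capacity 15 = 15.

15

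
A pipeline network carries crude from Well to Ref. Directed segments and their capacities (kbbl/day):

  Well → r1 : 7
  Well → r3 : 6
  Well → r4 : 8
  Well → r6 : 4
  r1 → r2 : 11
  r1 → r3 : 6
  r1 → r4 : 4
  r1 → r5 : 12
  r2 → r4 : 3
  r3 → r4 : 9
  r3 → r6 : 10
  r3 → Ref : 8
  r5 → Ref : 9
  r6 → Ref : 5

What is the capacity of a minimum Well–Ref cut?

Augment Well→r3→Ref: bottleneck 6, flow now 6.
Augment Well→r6→Ref: bottleneck 4, flow now 10.
Augment Well→r1→r3→Ref: bottleneck 2, flow now 12.
Augment Well→r1→r5→Ref: bottleneck 5, flow now 17.
No augmenting path remains; maximum flow = 17.
By max-flow min-cut, the minimum cut capacity equals the max flow.
In the residual graph, reachable from Well: {Well, r4}.
Min-cut edges: Well→r1 (7), Well→r3 (6), Well→r6 (4); capacity 7 + 6 + 4 = 17.

17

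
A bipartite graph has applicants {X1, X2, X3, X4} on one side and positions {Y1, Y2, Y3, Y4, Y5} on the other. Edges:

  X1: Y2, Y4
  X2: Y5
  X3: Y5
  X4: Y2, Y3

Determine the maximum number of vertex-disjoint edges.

3

Unit-capacity flow: source→left, listed edges, right→sink; max matching = max flow.
Augmenting path X1→Y2 (+1); matched 1.
Augmenting path X2→Y5 (+1); matched 2.
Augmenting path X4→Y3 (+1); matched 3.
No augmenting path remains; maximum matching = 3.
König certificate: {X1, X4, Y5} is a vertex cover of size 3 (every listed pair touches it), so no matching can be larger.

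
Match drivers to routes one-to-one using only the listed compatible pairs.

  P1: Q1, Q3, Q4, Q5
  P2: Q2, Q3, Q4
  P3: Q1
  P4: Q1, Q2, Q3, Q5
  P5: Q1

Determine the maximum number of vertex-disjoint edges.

Unit-capacity flow: source→left, listed edges, right→sink; max matching = max flow.
Augmenting path P1→Q1 (+1); matched 1.
Augmenting path P2→Q2 (+1); matched 2.
Augmenting path P4→Q3 (+1); matched 3.
Augmenting path P3→Q1→P1→Q4 (+1); matched 4.
No augmenting path remains; maximum matching = 4.
König certificate: {P1, P2, P4, Q1} is a vertex cover of size 4 (every listed pair touches it), so no matching can be larger.

4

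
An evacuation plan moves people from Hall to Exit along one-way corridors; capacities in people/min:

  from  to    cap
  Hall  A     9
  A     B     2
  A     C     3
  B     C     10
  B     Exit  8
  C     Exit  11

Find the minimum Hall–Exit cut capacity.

Augment Hall→A→B→Exit: bottleneck 2, flow now 2.
Augment Hall→A→C→Exit: bottleneck 3, flow now 5.
No augmenting path remains; maximum flow = 5.
By max-flow min-cut, the minimum cut capacity equals the max flow.
In the residual graph, reachable from Hall: {Hall, A}.
Min-cut edges: A→B (2), A→C (3); capacity 2 + 3 = 5.

5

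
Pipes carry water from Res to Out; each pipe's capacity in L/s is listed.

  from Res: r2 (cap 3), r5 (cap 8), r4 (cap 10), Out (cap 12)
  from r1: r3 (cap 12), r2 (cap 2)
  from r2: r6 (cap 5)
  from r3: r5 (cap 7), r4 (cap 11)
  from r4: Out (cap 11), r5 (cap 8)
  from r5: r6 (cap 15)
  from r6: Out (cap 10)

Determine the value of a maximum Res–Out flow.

Augment Res→Out: bottleneck 12, flow now 12.
Augment Res→r4→Out: bottleneck 10, flow now 22.
Augment Res→r2→r6→Out: bottleneck 3, flow now 25.
Augment Res→r5→r6→Out: bottleneck 7, flow now 32.
No augmenting path remains; maximum flow = 32.
In the residual graph, reachable from Res: {Res, r2, r5, r6}.
Min-cut edges: Res→r4 (10), Res→Out (12), r6→Out (10); capacity 10 + 12 + 10 = 32.
This cut is saturated, so no flow can exceed 32.

32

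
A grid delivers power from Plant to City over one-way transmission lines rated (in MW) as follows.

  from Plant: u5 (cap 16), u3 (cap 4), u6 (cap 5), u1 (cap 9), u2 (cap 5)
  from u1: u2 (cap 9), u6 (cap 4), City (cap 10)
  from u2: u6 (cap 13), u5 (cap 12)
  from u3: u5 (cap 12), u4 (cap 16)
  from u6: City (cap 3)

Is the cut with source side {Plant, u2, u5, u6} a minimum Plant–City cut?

No — its capacity is 16, but the minimum cut has capacity 12.

Given cut capacity: 9 + 4 + 3 = 16.
Augment Plant→u1→City: bottleneck 9, flow now 9.
Augment Plant→u6→City: bottleneck 3, flow now 12.
No augmenting path remains; maximum flow = 12.
In the residual graph, reachable from Plant: {Plant, u2, u3, u4, u5, u6}.
Min-cut edges: Plant→u1 (9), u6→City (3); capacity 9 + 3 = 12.
Cut capacity 16 exceeds the max flow 12, so it is not minimum.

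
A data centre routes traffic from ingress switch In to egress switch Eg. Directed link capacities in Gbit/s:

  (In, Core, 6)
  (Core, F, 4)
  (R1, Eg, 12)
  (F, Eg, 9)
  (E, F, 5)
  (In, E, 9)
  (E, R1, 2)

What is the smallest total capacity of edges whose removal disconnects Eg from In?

11

Augment In→E→F→Eg: bottleneck 5, flow now 5.
Augment In→E→R1→Eg: bottleneck 2, flow now 7.
Augment In→Core→F→Eg: bottleneck 4, flow now 11.
No augmenting path remains; maximum flow = 11.
By max-flow min-cut, the minimum cut capacity equals the max flow.
In the residual graph, reachable from In: {In, E, Core}.
Min-cut edges: E→F (5), E→R1 (2), Core→F (4); capacity 5 + 2 + 4 = 11.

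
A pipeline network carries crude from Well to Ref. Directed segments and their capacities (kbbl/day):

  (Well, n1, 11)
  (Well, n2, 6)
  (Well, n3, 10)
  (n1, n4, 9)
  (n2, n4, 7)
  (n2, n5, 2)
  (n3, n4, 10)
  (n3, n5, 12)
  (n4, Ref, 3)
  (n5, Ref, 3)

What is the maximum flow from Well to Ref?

6

Augment Well→n1→n4→Ref: bottleneck 3, flow now 3.
Augment Well→n2→n5→Ref: bottleneck 2, flow now 5.
Augment Well→n3→n5→Ref: bottleneck 1, flow now 6.
No augmenting path remains; maximum flow = 6.
In the residual graph, reachable from Well: {Well, n1, n2, n3, n4, n5}.
Min-cut edges: n4→Ref (3), n5→Ref (3); capacity 3 + 3 = 6.
This cut is saturated, so no flow can exceed 6.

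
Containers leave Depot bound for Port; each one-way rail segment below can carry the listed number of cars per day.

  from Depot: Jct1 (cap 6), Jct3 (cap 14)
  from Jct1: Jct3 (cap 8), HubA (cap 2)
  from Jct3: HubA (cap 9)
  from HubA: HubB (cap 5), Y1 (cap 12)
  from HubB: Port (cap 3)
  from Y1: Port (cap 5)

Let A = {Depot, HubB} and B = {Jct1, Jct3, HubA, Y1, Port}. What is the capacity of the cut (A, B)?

23

Edges leaving {Depot, HubB}: Depot→Jct1 (6), Depot→Jct3 (14), HubB→Port (3).
Cut capacity = 6 + 14 + 3 = 23.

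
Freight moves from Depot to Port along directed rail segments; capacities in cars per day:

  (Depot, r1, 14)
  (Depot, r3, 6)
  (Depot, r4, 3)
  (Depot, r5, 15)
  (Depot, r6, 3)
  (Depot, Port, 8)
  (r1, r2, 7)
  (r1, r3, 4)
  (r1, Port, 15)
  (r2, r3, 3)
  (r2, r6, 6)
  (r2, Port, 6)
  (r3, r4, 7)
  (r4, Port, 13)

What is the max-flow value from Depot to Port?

Augment Depot→Port: bottleneck 8, flow now 8.
Augment Depot→r1→Port: bottleneck 14, flow now 22.
Augment Depot→r4→Port: bottleneck 3, flow now 25.
Augment Depot→r3→r4→Port: bottleneck 6, flow now 31.
No augmenting path remains; maximum flow = 31.
In the residual graph, reachable from Depot: {Depot, r5, r6}.
Min-cut edges: Depot→r1 (14), Depot→r3 (6), Depot→r4 (3), Depot→Port (8); capacity 14 + 6 + 3 + 8 = 31.
This cut is saturated, so no flow can exceed 31.

31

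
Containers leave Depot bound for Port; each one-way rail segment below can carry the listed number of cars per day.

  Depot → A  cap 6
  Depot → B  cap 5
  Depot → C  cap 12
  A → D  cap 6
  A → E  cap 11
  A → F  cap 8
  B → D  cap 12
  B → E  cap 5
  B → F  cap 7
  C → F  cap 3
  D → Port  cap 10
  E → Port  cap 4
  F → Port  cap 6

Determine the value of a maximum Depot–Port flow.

14

Augment Depot→A→D→Port: bottleneck 6, flow now 6.
Augment Depot→B→D→Port: bottleneck 4, flow now 10.
Augment Depot→B→E→Port: bottleneck 1, flow now 11.
Augment Depot→C→F→Port: bottleneck 3, flow now 14.
No augmenting path remains; maximum flow = 14.
In the residual graph, reachable from Depot: {Depot, C}.
Min-cut edges: Depot→A (6), Depot→B (5), C→F (3); capacity 6 + 5 + 3 = 14.
This cut is saturated, so no flow can exceed 14.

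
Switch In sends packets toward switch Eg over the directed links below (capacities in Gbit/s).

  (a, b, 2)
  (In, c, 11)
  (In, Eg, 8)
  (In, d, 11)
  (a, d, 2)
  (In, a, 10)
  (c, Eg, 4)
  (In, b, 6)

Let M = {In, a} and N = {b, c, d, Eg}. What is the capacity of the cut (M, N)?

40

Edges leaving {In, a}: In→b (6), In→c (11), In→d (11), In→Eg (8), a→b (2), a→d (2).
Cut capacity = 6 + 11 + 11 + 8 + 2 + 2 = 40.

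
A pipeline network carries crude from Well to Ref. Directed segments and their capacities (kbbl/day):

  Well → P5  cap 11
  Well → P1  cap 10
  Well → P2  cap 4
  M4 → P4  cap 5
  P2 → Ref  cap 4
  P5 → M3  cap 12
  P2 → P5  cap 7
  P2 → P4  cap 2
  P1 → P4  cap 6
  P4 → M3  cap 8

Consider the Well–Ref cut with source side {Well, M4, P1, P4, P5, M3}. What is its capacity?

4

Edges leaving {Well, M4, P1, P4, P5, M3}: Well→P2 (4).
Cut capacity = 4 = 4.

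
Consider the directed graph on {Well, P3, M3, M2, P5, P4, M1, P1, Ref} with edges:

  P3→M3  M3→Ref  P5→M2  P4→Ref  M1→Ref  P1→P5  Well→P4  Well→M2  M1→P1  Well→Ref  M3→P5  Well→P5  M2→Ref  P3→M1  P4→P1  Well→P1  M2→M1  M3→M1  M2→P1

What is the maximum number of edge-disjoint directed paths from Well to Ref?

4

Assign every edge capacity 1; by Menger, the answer equals the max flow.
Path Well→Ref (+1); total 1.
Path Well→M2→Ref (+1); total 2.
Path Well→P4→Ref (+1); total 3.
Path Well→P5→M2→M1→Ref (+1); total 4.
No residual Well→Ref path; max flow = 4.
Certifying cut of size 4: {P5→M2, Well→M2, Well→P4, Well→Ref}.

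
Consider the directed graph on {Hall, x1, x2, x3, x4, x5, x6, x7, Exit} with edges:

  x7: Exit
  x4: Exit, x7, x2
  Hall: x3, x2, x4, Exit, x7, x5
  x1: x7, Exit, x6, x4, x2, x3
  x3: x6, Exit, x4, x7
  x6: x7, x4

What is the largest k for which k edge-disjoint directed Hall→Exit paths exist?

4

Assign every edge capacity 1; by Menger, the answer equals the max flow.
Path Hall→Exit (+1); total 1.
Path Hall→x3→Exit (+1); total 2.
Path Hall→x4→Exit (+1); total 3.
Path Hall→x7→Exit (+1); total 4.
No residual Hall→Exit path; max flow = 4.
Certifying cut of size 4: {Hall→Exit, Hall→x3, Hall→x4, Hall→x7}.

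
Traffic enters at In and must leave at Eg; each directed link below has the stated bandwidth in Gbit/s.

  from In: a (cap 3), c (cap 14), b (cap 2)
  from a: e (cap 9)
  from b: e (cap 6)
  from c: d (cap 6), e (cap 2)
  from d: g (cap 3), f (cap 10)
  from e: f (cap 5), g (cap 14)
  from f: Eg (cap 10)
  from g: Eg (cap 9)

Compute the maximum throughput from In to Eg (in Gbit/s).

Augment In→a→e→f→Eg: bottleneck 3, flow now 3.
Augment In→b→e→f→Eg: bottleneck 2, flow now 5.
Augment In→c→d→f→Eg: bottleneck 5, flow now 10.
Augment In→c→d→g→Eg: bottleneck 1, flow now 11.
Augment In→c→e→g→Eg: bottleneck 2, flow now 13.
No augmenting path remains; maximum flow = 13.
In the residual graph, reachable from In: {In, c}.
Min-cut edges: In→a (3), In→b (2), c→d (6), c→e (2); capacity 3 + 2 + 6 + 2 = 13.
This cut is saturated, so no flow can exceed 13.

13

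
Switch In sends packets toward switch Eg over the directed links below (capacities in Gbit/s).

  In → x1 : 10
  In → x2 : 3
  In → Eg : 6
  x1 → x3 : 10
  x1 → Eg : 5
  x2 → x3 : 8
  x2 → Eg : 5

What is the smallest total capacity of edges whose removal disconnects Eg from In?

Augment In→Eg: bottleneck 6, flow now 6.
Augment In→x1→Eg: bottleneck 5, flow now 11.
Augment In→x2→Eg: bottleneck 3, flow now 14.
No augmenting path remains; maximum flow = 14.
By max-flow min-cut, the minimum cut capacity equals the max flow.
In the residual graph, reachable from In: {In, x1, x3}.
Min-cut edges: In→x2 (3), In→Eg (6), x1→Eg (5); capacity 3 + 6 + 5 = 14.

14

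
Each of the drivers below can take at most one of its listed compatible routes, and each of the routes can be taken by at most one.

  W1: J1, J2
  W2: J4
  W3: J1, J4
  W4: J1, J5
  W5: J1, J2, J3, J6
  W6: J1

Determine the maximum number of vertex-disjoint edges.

5

Unit-capacity flow: source→left, listed edges, right→sink; max matching = max flow.
Augmenting path W1→J1 (+1); matched 1.
Augmenting path W2→J4 (+1); matched 2.
Augmenting path W4→J5 (+1); matched 3.
Augmenting path W5→J2 (+1); matched 4.
Augmenting path W3→J1→W1→J2→W5→J3 (+1); matched 5.
No augmenting path remains; maximum matching = 5.
König certificate: {W1, W4, W5, J1, J4} is a vertex cover of size 5 (every listed pair touches it), so no matching can be larger.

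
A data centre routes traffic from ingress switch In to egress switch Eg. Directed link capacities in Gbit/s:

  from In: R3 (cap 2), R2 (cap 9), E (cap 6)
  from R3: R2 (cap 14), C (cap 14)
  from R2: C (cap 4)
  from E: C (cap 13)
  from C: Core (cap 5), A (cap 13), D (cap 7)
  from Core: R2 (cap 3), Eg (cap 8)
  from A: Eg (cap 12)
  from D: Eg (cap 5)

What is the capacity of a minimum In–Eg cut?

Augment In→R3→C→Core→Eg: bottleneck 2, flow now 2.
Augment In→R2→C→Core→Eg: bottleneck 3, flow now 5.
Augment In→R2→C→A→Eg: bottleneck 1, flow now 6.
Augment In→E→C→A→Eg: bottleneck 6, flow now 12.
No augmenting path remains; maximum flow = 12.
By max-flow min-cut, the minimum cut capacity equals the max flow.
In the residual graph, reachable from In: {In, R2}.
Min-cut edges: In→R3 (2), In→E (6), R2→C (4); capacity 2 + 6 + 4 = 12.

12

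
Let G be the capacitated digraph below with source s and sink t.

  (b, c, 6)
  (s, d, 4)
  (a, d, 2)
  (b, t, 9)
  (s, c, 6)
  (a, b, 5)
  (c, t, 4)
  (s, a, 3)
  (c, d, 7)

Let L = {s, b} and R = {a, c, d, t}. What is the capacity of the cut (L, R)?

Edges leaving {s, b}: s→a (3), s→c (6), s→d (4), b→c (6), b→t (9).
Cut capacity = 3 + 6 + 4 + 6 + 9 = 28.

28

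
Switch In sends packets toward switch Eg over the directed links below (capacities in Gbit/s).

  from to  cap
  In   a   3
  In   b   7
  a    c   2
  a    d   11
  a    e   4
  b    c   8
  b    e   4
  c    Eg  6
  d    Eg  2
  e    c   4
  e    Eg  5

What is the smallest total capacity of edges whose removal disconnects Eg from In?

10

Augment In→a→c→Eg: bottleneck 2, flow now 2.
Augment In→a→d→Eg: bottleneck 1, flow now 3.
Augment In→b→c→Eg: bottleneck 4, flow now 7.
Augment In→b→e→Eg: bottleneck 3, flow now 10.
No augmenting path remains; maximum flow = 10.
By max-flow min-cut, the minimum cut capacity equals the max flow.
In the residual graph, reachable from In: {In}.
Min-cut edges: In→a (3), In→b (7); capacity 3 + 7 = 10.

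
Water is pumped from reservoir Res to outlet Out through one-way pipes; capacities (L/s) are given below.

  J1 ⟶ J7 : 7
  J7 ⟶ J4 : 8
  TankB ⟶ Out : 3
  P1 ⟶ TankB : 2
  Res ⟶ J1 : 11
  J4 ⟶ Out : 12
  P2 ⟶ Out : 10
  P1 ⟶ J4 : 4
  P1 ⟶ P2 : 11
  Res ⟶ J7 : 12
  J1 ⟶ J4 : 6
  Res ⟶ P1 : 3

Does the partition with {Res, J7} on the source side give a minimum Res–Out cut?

Given cut capacity: 11 + 3 + 8 = 22.
Augment Res→J1→J4→Out: bottleneck 6, flow now 6.
Augment Res→P1→TankB→Out: bottleneck 2, flow now 8.
Augment Res→P1→P2→Out: bottleneck 1, flow now 9.
Augment Res→J7→J4→Out: bottleneck 6, flow now 15.
No augmenting path remains; maximum flow = 15.
In the residual graph, reachable from Res: {Res, J1, J7, J4}.
Min-cut edges: Res→P1 (3), J4→Out (12); capacity 3 + 12 = 15.
Cut capacity 22 exceeds the max flow 15, so it is not minimum.

No — its capacity is 22, but the minimum cut has capacity 15.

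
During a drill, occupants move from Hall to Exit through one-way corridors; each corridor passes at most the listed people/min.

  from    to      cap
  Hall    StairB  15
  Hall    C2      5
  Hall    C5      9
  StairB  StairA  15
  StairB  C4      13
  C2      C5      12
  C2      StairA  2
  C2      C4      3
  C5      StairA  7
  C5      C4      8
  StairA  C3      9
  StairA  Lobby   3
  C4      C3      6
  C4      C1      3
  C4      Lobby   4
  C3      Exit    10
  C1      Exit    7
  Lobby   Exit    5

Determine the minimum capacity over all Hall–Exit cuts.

18

Augment Hall→StairB→StairA→C3→Exit: bottleneck 9, flow now 9.
Augment Hall→StairB→StairA→Lobby→Exit: bottleneck 3, flow now 12.
Augment Hall→StairB→C4→C3→Exit: bottleneck 1, flow now 13.
Augment Hall→StairB→C4→C1→Exit: bottleneck 2, flow now 15.
Augment Hall→C2→C4→C1→Exit: bottleneck 1, flow now 16.
Augment Hall→C2→C4→Lobby→Exit: bottleneck 2, flow now 18.
No augmenting path remains; maximum flow = 18.
By max-flow min-cut, the minimum cut capacity equals the max flow.
In the residual graph, reachable from Hall: {Hall, StairB, C2, C5, StairA, C4, C3, Lobby}.
Min-cut edges: C4→C1 (3), C3→Exit (10), Lobby→Exit (5); capacity 3 + 10 + 5 = 18.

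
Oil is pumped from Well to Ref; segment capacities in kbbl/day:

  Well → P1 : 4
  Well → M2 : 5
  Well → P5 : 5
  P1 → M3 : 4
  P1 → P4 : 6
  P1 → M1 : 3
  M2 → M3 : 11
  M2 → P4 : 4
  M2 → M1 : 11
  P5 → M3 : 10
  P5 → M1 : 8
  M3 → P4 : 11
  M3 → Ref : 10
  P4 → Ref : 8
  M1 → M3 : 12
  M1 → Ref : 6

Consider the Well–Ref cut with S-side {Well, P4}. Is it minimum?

No — its capacity is 22, but the minimum cut has capacity 14.

Given cut capacity: 4 + 5 + 5 + 8 = 22.
Augment Well→P1→M3→Ref: bottleneck 4, flow now 4.
Augment Well→M2→M3→Ref: bottleneck 5, flow now 9.
Augment Well→P5→M3→Ref: bottleneck 1, flow now 10.
Augment Well→P5→M1→Ref: bottleneck 4, flow now 14.
No augmenting path remains; maximum flow = 14.
In the residual graph, reachable from Well: {Well}.
Min-cut edges: Well→P1 (4), Well→M2 (5), Well→P5 (5); capacity 4 + 5 + 5 = 14.
Cut capacity 22 exceeds the max flow 14, so it is not minimum.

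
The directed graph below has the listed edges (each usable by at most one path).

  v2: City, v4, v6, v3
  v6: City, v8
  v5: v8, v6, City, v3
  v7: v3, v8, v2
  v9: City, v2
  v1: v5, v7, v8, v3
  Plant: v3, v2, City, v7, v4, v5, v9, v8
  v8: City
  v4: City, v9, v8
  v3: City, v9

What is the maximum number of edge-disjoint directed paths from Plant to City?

Assign every edge capacity 1; by Menger, the answer equals the max flow.
Path Plant→City (+1); total 1.
Path Plant→v2→City (+1); total 2.
Path Plant→v3→City (+1); total 3.
Path Plant→v4→City (+1); total 4.
Path Plant→v5→City (+1); total 5.
Path Plant→v8→City (+1); total 6.
Path Plant→v9→City (+1); total 7.
Path Plant→v7→v2→v6→City (+1); total 8.
No residual Plant→City path; max flow = 8.
Certifying cut of size 8: {Plant→City, Plant→v2, Plant→v3, Plant→v4, Plant→v5, Plant→v7, Plant→v8, Plant→v9}.

8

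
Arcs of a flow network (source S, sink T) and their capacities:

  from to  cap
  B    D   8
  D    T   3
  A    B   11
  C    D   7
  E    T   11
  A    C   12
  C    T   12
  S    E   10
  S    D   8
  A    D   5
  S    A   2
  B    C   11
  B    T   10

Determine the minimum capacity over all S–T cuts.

Augment S→D→T: bottleneck 3, flow now 3.
Augment S→E→T: bottleneck 10, flow now 13.
Augment S→A→B→T: bottleneck 2, flow now 15.
No augmenting path remains; maximum flow = 15.
By max-flow min-cut, the minimum cut capacity equals the max flow.
In the residual graph, reachable from S: {S, D}.
Min-cut edges: S→A (2), S→E (10), D→T (3); capacity 2 + 10 + 3 = 15.

15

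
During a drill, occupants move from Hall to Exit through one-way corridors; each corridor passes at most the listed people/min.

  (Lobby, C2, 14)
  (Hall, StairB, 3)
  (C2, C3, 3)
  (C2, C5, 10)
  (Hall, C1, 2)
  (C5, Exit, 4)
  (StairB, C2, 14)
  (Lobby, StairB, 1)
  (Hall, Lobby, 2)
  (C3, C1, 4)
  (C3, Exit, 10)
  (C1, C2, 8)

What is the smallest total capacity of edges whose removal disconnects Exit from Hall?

Augment Hall→C1→C2→C3→Exit: bottleneck 2, flow now 2.
Augment Hall→StairB→C2→C3→Exit: bottleneck 1, flow now 3.
Augment Hall→StairB→C2→C5→Exit: bottleneck 2, flow now 5.
Augment Hall→Lobby→C2→C5→Exit: bottleneck 2, flow now 7.
No augmenting path remains; maximum flow = 7.
By max-flow min-cut, the minimum cut capacity equals the max flow.
In the residual graph, reachable from Hall: {Hall}.
Min-cut edges: Hall→C1 (2), Hall→StairB (3), Hall→Lobby (2); capacity 2 + 3 + 2 = 7.

7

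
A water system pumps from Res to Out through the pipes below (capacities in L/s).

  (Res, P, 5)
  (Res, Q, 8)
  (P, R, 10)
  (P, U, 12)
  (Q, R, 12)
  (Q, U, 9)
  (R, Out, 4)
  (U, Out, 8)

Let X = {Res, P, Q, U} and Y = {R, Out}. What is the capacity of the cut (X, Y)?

30

Edges leaving {Res, P, Q, U}: P→R (10), Q→R (12), U→Out (8).
Cut capacity = 10 + 12 + 8 = 30.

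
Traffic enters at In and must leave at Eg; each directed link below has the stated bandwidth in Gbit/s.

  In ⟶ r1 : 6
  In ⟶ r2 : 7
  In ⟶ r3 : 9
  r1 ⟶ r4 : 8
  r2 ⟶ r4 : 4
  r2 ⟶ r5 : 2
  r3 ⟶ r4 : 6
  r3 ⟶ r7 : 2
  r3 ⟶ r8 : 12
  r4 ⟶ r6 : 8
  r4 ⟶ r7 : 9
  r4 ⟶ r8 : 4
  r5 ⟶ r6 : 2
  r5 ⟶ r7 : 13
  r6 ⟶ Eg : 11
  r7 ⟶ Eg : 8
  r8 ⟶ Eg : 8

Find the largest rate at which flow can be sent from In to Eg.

21

Augment In→r3→r7→Eg: bottleneck 2, flow now 2.
Augment In→r3→r8→Eg: bottleneck 7, flow now 9.
Augment In→r1→r4→r6→Eg: bottleneck 6, flow now 15.
Augment In→r2→r4→r6→Eg: bottleneck 2, flow now 17.
Augment In→r2→r4→r7→Eg: bottleneck 2, flow now 19.
Augment In→r2→r5→r6→Eg: bottleneck 2, flow now 21.
No augmenting path remains; maximum flow = 21.
In the residual graph, reachable from In: {In, r2}.
Min-cut edges: In→r1 (6), In→r3 (9), r2→r4 (4), r2→r5 (2); capacity 6 + 9 + 4 + 2 = 21.
This cut is saturated, so no flow can exceed 21.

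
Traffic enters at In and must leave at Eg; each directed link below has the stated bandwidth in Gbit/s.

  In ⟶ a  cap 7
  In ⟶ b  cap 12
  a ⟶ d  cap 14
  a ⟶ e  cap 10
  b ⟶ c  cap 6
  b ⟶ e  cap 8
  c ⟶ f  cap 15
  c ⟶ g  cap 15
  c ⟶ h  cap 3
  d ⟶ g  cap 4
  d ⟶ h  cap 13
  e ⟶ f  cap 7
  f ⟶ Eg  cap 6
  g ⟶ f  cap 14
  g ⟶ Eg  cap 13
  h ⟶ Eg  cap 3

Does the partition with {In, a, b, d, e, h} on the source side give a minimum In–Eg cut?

No — its capacity is 20, but the minimum cut has capacity 19.

Given cut capacity: 6 + 4 + 7 + 3 = 20.
Augment In→a→d→g→Eg: bottleneck 4, flow now 4.
Augment In→a→d→h→Eg: bottleneck 3, flow now 7.
Augment In→b→c→f→Eg: bottleneck 6, flow now 13.
Augment In→b→e→f→c→g→Eg: bottleneck 6, flow now 19. (uses reverse residual edge)
No augmenting path remains; maximum flow = 19.
In the residual graph, reachable from In: {In}.
Min-cut edges: In→a (7), In→b (12); capacity 7 + 12 = 19.
Cut capacity 20 exceeds the max flow 19, so it is not minimum.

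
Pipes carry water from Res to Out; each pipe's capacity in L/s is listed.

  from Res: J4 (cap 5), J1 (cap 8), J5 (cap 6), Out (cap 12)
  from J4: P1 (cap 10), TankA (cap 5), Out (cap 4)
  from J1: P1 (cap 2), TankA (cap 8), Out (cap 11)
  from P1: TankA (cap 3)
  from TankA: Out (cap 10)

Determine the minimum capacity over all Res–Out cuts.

25

Augment Res→Out: bottleneck 12, flow now 12.
Augment Res→J4→Out: bottleneck 4, flow now 16.
Augment Res→J1→Out: bottleneck 8, flow now 24.
Augment Res→J4→TankA→Out: bottleneck 1, flow now 25.
No augmenting path remains; maximum flow = 25.
By max-flow min-cut, the minimum cut capacity equals the max flow.
In the residual graph, reachable from Res: {Res, J5}.
Min-cut edges: Res→J4 (5), Res→J1 (8), Res→Out (12); capacity 5 + 8 + 12 = 25.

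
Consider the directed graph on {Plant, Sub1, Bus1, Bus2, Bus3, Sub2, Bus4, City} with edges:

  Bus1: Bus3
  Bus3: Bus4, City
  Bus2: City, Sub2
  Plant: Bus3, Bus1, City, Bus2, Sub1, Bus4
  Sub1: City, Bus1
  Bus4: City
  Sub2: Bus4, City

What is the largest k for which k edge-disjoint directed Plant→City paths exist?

5

Assign every edge capacity 1; by Menger, the answer equals the max flow.
Path Plant→City (+1); total 1.
Path Plant→Sub1→City (+1); total 2.
Path Plant→Bus2→City (+1); total 3.
Path Plant→Bus3→City (+1); total 4.
Path Plant→Bus4→City (+1); total 5.
No residual Plant→City path; max flow = 5.
Certifying cut of size 5: {Bus3→City, Bus4→City, Plant→Bus2, Plant→City, Plant→Sub1}.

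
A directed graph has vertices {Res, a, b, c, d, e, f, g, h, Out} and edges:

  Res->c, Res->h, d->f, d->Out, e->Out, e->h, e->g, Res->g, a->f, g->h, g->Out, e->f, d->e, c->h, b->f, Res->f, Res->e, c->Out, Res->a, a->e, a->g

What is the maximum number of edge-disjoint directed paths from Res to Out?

Assign every edge capacity 1; by Menger, the answer equals the max flow.
Path Res→c→Out (+1); total 1.
Path Res→e→Out (+1); total 2.
Path Res→g→Out (+1); total 3.
No residual Res→Out path; max flow = 3.
Certifying cut of size 3: {Res→c, e→Out, g→Out}.

3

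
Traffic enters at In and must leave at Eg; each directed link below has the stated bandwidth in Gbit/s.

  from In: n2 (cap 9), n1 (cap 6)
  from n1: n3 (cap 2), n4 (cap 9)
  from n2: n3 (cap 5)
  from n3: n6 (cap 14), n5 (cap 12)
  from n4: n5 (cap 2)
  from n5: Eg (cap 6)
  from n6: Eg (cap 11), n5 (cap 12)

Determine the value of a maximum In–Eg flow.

9

Augment In→n1→n3→n5→Eg: bottleneck 2, flow now 2.
Augment In→n1→n4→n5→Eg: bottleneck 2, flow now 4.
Augment In→n2→n3→n5→Eg: bottleneck 2, flow now 6.
Augment In→n2→n3→n6→Eg: bottleneck 3, flow now 9.
No augmenting path remains; maximum flow = 9.
In the residual graph, reachable from In: {In, n1, n2, n4}.
Min-cut edges: n1→n3 (2), n2→n3 (5), n4→n5 (2); capacity 2 + 5 + 2 = 9.
This cut is saturated, so no flow can exceed 9.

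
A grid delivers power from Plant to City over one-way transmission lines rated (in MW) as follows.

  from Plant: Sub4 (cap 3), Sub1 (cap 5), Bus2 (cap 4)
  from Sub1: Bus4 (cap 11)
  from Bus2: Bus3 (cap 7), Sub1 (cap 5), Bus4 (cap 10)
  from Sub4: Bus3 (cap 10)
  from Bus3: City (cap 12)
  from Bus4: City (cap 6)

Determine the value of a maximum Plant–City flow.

Augment Plant→Sub1→Bus4→City: bottleneck 5, flow now 5.
Augment Plant→Bus2→Bus3→City: bottleneck 4, flow now 9.
Augment Plant→Sub4→Bus3→City: bottleneck 3, flow now 12.
No augmenting path remains; maximum flow = 12.
In the residual graph, reachable from Plant: {Plant}.
Min-cut edges: Plant→Sub1 (5), Plant→Bus2 (4), Plant→Sub4 (3); capacity 5 + 4 + 3 = 12.
This cut is saturated, so no flow can exceed 12.

12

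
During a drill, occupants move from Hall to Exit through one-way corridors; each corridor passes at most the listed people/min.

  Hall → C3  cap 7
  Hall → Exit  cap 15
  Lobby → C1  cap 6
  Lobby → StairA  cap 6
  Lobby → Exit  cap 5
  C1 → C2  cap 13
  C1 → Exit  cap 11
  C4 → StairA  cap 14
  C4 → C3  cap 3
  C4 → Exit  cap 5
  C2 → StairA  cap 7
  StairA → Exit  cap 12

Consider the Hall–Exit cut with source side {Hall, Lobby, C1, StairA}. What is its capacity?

Edges leaving {Hall, Lobby, C1, StairA}: Hall→C3 (7), Hall→Exit (15), Lobby→Exit (5), C1→C2 (13), C1→Exit (11), StairA→Exit (12).
Cut capacity = 7 + 15 + 5 + 13 + 11 + 12 = 63.

63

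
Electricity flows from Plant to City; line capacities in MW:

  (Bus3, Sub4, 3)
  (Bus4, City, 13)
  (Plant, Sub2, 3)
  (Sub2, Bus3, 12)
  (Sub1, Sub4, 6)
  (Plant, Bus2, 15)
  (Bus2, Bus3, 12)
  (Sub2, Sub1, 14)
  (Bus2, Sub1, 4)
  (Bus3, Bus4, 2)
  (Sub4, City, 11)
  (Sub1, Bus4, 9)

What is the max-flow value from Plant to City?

Augment Plant→Sub2→Sub1→Sub4→City: bottleneck 3, flow now 3.
Augment Plant→Bus2→Sub1→Sub4→City: bottleneck 3, flow now 6.
Augment Plant→Bus2→Sub1→Bus4→City: bottleneck 1, flow now 7.
Augment Plant→Bus2→Bus3→Sub4→City: bottleneck 3, flow now 10.
Augment Plant→Bus2→Bus3→Bus4→City: bottleneck 2, flow now 12.
No augmenting path remains; maximum flow = 12.
In the residual graph, reachable from Plant: {Plant, Bus2, Bus3}.
Min-cut edges: Plant→Sub2 (3), Bus2→Sub1 (4), Bus3→Sub4 (3), Bus3→Bus4 (2); capacity 3 + 4 + 3 + 2 = 12.
This cut is saturated, so no flow can exceed 12.

12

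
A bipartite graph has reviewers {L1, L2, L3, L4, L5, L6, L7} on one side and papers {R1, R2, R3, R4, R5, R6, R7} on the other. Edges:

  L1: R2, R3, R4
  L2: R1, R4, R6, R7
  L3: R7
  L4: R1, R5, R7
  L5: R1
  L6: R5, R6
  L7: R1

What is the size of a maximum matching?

Unit-capacity flow: source→left, listed edges, right→sink; max matching = max flow.
Augmenting path L1→R2 (+1); matched 1.
Augmenting path L2→R1 (+1); matched 2.
Augmenting path L3→R7 (+1); matched 3.
Augmenting path L4→R5 (+1); matched 4.
Augmenting path L6→R6 (+1); matched 5.
Augmenting path L5→R1→L2→R4 (+1); matched 6.
No augmenting path remains; maximum matching = 6.
König certificate: {L1, L2, L3, L4, L6, R1} is a vertex cover of size 6 (every listed pair touches it), so no matching can be larger.

6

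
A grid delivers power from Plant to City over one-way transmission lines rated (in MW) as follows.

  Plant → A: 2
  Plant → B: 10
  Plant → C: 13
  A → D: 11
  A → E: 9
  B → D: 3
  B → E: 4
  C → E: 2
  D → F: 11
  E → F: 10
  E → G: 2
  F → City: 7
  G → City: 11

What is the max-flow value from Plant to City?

Augment Plant→A→D→F→City: bottleneck 2, flow now 2.
Augment Plant→B→D→F→City: bottleneck 3, flow now 5.
Augment Plant→B→E→F→City: bottleneck 2, flow now 7.
Augment Plant→B→E→G→City: bottleneck 2, flow now 9.
No augmenting path remains; maximum flow = 9.
In the residual graph, reachable from Plant: {Plant, A, B, C, D, E, F}.
Min-cut edges: E→G (2), F→City (7); capacity 2 + 7 = 9.
This cut is saturated, so no flow can exceed 9.

9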